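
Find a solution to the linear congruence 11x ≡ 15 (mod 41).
x ≡ 20 (mod 41)

gcd(11, 41) = 1, which divides 15, so solutions exist.
Find 11^(-1) mod 41 by the extended Euclidean algorithm:
41 = 3 × 11 + 8  ⟹  8 = (1)·41 + (-3)·11
11 = 1 × 8 + 3  ⟹  3 = (-1)·41 + (4)·11
8 = 2 × 3 + 2  ⟹  2 = (3)·41 + (-11)·11
3 = 1 × 2 + 1  ⟹  1 = (-4)·41 + (15)·11
So (15)·11 ≡ 1 (mod 41), i.e. 11^(-1) ≡ 15 (mod 41).
x ≡ 15 × 15 = 225 ≡ 20 (mod 41).
Check: 11 × 20 = 220 ≡ 15 (mod 41).
Unique solution: x ≡ 20 (mod 41)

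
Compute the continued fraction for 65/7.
[9; 3, 2]

Euclidean algorithm steps:
65 = 9 × 7 + 2
7 = 3 × 2 + 1
2 = 2 × 1 + 0
Continued fraction: [9; 3, 2]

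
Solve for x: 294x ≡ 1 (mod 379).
107

gcd(294, 379) = 1, so the inverse exists.
Extended Euclidean algorithm on (379, 294):
379 = 1 × 294 + 85  ⟹  85 = (1)·379 + (-1)·294
294 = 3 × 85 + 39  ⟹  39 = (-3)·379 + (4)·294
85 = 2 × 39 + 7  ⟹  7 = (7)·379 + (-9)·294
39 = 5 × 7 + 4  ⟹  4 = (-38)·379 + (49)·294
7 = 1 × 4 + 3  ⟹  3 = (45)·379 + (-58)·294
4 = 1 × 3 + 1  ⟹  1 = (-83)·379 + (107)·294
So (107)·294 ≡ 1 (mod 379), i.e. 294^(-1) ≡ 107 (mod 379).
Check: 294 × 107 = 31458 ≡ 1 (mod 379)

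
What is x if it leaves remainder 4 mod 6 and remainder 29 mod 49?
274

Using Chinese Remainder Theorem:
M = 6 × 49 = 294
M1 = 49, M2 = 6
y1 = 49^(-1) mod 6 = 1
y2 = 6^(-1) mod 49 = 41
x = (4×49×1 + 29×6×41) mod 294 = 274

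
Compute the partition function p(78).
12132164

p(n) counts ways to write n as a sum of positive integers (order ignored).
Euler's pentagonal recurrence: p(k) = p(k-1) + p(k-2) - p(k-5) - p(k-7) + p(k-12) + p(k-15) - ... (offsets j(3j∓1)/2, signs ++--, p(0)=1, p(<0)=0).
DP table for k = 0..77: p(0)=1, p(1)=1, p(2)=2, p(3)=3, p(4)=5, p(5)=7, p(6)=11, p(7)=15, p(8)=22, p(9)=30, p(10)=42, p(11)=56, p(12)=77, p(13)=101, p(14)=135, p(15)=176, p(16)=231, p(17)=297, p(18)=385, p(19)=490, p(20)=627, p(21)=792, p(22)=1002, p(23)=1255, p(24)=1575, p(25)=1958, p(26)=2436, p(27)=3010, p(28)=3718, p(29)=4565, p(30)=5604, p(31)=6842, p(32)=8349, p(33)=10143, p(34)=12310, p(35)=14883, p(36)=17977, p(37)=21637, p(38)=26015, p(39)=31185, p(40)=37338, p(41)=44583, p(42)=53174, p(43)=63261, p(44)=75175, p(45)=89134, p(46)=105558, p(47)=124754, p(48)=147273, p(49)=173525, p(50)=204226, p(51)=239943, p(52)=281589, p(53)=329931, p(54)=386155, p(55)=451276, p(56)=526823, p(57)=614154, p(58)=715220, p(59)=831820, p(60)=966467, p(61)=1121505, p(62)=1300156, p(63)=1505499, p(64)=1741630, p(65)=2012558, p(66)=2323520, p(67)=2679689, p(68)=3087735, p(69)=3554345, p(70)=4087968, p(71)=4697205, p(72)=5392783, p(73)=6185689, p(74)=7089500, p(75)=8118264, p(76)=9289091, p(77)=10619863.
Final step: p(78) = p(77) + p(76) - p(73) - p(71) + p(66) + p(63) - p(56) - p(52) + p(43) + p(38) - p(27) - p(21) + p(8) + p(1)
= 10619863 + 9289091 - 6185689 - 4697205 + 2323520 + 1505499 - 526823 - 281589 + 63261 + 26015 - 3010 - 792 + 22 + 1
= 12132164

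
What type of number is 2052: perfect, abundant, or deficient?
abundant

Proper divisors of 2052: sum = 1 + 2 + 3 + 4 + 6 + 9 + 12 + 18 + ... + 342 + 513 + 684 + 1026 (23 divisors) = 3548
Since 3548 > 2052, 2052 is abundant.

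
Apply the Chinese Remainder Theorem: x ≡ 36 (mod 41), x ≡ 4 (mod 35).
774

Using Chinese Remainder Theorem:
M = 41 × 35 = 1435
M1 = 35, M2 = 41
y1 = 35^(-1) mod 41 = 34
y2 = 41^(-1) mod 35 = 6
x = (36×35×34 + 4×41×6) mod 1435 = 774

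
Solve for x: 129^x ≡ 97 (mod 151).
92

Baby-step giant-step with step n = ⌈√151⌉ = 13.
Baby steps 129^j mod 151 (j:value) for j=0..12: 0:1, 1:129, 2:31, 3:73, 4:55, 5:149, 6:44, 7:89, 8:5, 9:41, 10:4, 11:63, 12:124.
Giant-step multiplier: 129^(-13) ≡ 129^(150-13) = 129^137 ≡ 15 (mod 151).
Giant steps γ_i = 97·15^i mod 151: γ_0=97, γ_1=96, γ_2=81, γ_3=7, γ_4=105, γ_5=65, γ_6=69, γ_7=129 (in table at j=1).
x = i·n + j = 7·13 + 1 = 92.
Check: 129^92 ≡ 97 (mod 151).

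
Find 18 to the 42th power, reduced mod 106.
60

Repeated squaring. Binary of 42 = 101010.
18^1 ≡ 18 (mod 106); 18^2 ≡ 6 (mod 106); 18^4 ≡ 36 (mod 106); 18^8 ≡ 24 (mod 106); 18^16 ≡ 46 (mod 106); 18^32 ≡ 102 (mod 106)
18^42 = 18^2 × 18^8 × 18^32 ≡ 60 (mod 106)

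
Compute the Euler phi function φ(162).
54

162 = 2 × 3^4
φ(n) = n × ∏(1 - 1/p) for each prime p dividing n
φ(162) = 162 × (1 - 1/2) × (1 - 1/3) = 54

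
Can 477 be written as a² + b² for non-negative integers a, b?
6² + 21² (a=6, b=21)

Factorization: 477 = 3^2 × 53
By Fermat: n is sum of two squares iff every prime p ≡ 3 (mod 4) appears to even power.
All primes ≡ 3 (mod 4) appear to even power.
Search a = 0, 1, 2, … for 477 - a² a perfect square: first hit at a = 6: 477 - 36 = 441 = 21².
477 = 6² + 21² = 36 + 441 ✓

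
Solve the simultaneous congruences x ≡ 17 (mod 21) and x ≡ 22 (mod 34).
668

Using Chinese Remainder Theorem:
M = 21 × 34 = 714
M1 = 34, M2 = 21
y1 = 34^(-1) mod 21 = 13
y2 = 21^(-1) mod 34 = 13
x = (17×34×13 + 22×21×13) mod 714 = 668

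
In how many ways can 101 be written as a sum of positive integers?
214481126

p(n) counts ways to write n as a sum of positive integers (order ignored).
Euler's pentagonal recurrence: p(k) = p(k-1) + p(k-2) - p(k-5) - p(k-7) + p(k-12) + p(k-15) - ... (offsets j(3j∓1)/2, signs ++--, p(0)=1, p(<0)=0).
DP table for k = 0..100: p(0)=1, p(1)=1, p(2)=2, p(3)=3, p(4)=5, p(5)=7, p(6)=11, p(7)=15, p(8)=22, p(9)=30, p(10)=42, p(11)=56, p(12)=77, p(13)=101, p(14)=135, p(15)=176, p(16)=231, p(17)=297, p(18)=385, p(19)=490, p(20)=627, p(21)=792, p(22)=1002, p(23)=1255, p(24)=1575, p(25)=1958, p(26)=2436, p(27)=3010, p(28)=3718, p(29)=4565, p(30)=5604, p(31)=6842, p(32)=8349, p(33)=10143, p(34)=12310, p(35)=14883, p(36)=17977, p(37)=21637, p(38)=26015, p(39)=31185, p(40)=37338, p(41)=44583, p(42)=53174, p(43)=63261, p(44)=75175, p(45)=89134, p(46)=105558, p(47)=124754, p(48)=147273, p(49)=173525, p(50)=204226, p(51)=239943, p(52)=281589, p(53)=329931, p(54)=386155, p(55)=451276, p(56)=526823, p(57)=614154, p(58)=715220, p(59)=831820, p(60)=966467, p(61)=1121505, p(62)=1300156, p(63)=1505499, p(64)=1741630, p(65)=2012558, p(66)=2323520, p(67)=2679689, p(68)=3087735, p(69)=3554345, p(70)=4087968, p(71)=4697205, p(72)=5392783, p(73)=6185689, p(74)=7089500, p(75)=8118264, p(76)=9289091, p(77)=10619863, p(78)=12132164, p(79)=13848650, p(80)=15796476, p(81)=18004327, p(82)=20506255, p(83)=23338469, p(84)=26543660, p(85)=30167357, p(86)=34262962, p(87)=38887673, p(88)=44108109, p(89)=49995925, p(90)=56634173, p(91)=64112359, p(92)=72533807, p(93)=82010177, p(94)=92669720, p(95)=104651419, p(96)=118114304, p(97)=133230930, p(98)=150198136, p(99)=169229875, p(100)=190569292.
Final step: p(101) = p(100) + p(99) - p(96) - p(94) + p(89) + p(86) - p(79) - p(75) + p(66) + p(61) - p(50) - p(44) + p(31) + p(24) - p(9) - p(1)
= 190569292 + 169229875 - 118114304 - 92669720 + 49995925 + 34262962 - 13848650 - 8118264 + 2323520 + 1121505 - 204226 - 75175 + 6842 + 1575 - 30 - 1
= 214481126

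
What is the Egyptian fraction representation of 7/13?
1/2 + 1/26

Greedy algorithm:
7/13: ceiling(13/7) = 2, use 1/2
1/26: ceiling(26/1) = 26, use 1/26
Result: 7/13 = 1/2 + 1/26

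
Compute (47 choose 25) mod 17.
7

Using Lucas' theorem:
Write n=47 and k=25 in base 17:
n in base 17: [2, 13]
k in base 17: [1, 8]
C(47,25) mod 17 = ∏ C(n_i, k_i) mod 17
Digit binomials (mod 17): C(2,1) = 2; C(13,8) = 1287 ≡ 12
Product: 2 × 12 = 24 ≡ 7 (mod 17)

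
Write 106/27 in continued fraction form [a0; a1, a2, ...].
[3; 1, 12, 2]

Euclidean algorithm steps:
106 = 3 × 27 + 25
27 = 1 × 25 + 2
25 = 12 × 2 + 1
2 = 2 × 1 + 0
Continued fraction: [3; 1, 12, 2]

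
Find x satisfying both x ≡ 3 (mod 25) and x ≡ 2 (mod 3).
53

Using Chinese Remainder Theorem:
M = 25 × 3 = 75
M1 = 3, M2 = 25
y1 = 3^(-1) mod 25 = 17
y2 = 25^(-1) mod 3 = 1
x = (3×3×17 + 2×25×1) mod 75 = 53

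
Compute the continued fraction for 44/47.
[0; 1, 14, 1, 2]

Euclidean algorithm steps:
44 = 0 × 47 + 44
47 = 1 × 44 + 3
44 = 14 × 3 + 2
3 = 1 × 2 + 1
2 = 2 × 1 + 0
Continued fraction: [0; 1, 14, 1, 2]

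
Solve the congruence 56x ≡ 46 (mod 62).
x ≡ 13 (mod 31)

gcd(56, 62) = 2, which divides 46, so solutions exist.
Divide through by 2: 28x ≡ 23 (mod 31).
Find 28^(-1) mod 31 by the extended Euclidean algorithm:
31 = 1 × 28 + 3  ⟹  3 = (1)·31 + (-1)·28
28 = 9 × 3 + 1  ⟹  1 = (-9)·31 + (10)·28
So (10)·28 ≡ 1 (mod 31), i.e. 28^(-1) ≡ 10 (mod 31).
x ≡ 10 × 23 = 230 ≡ 13 (mod 31).
Check: 56 × 13 = 728 ≡ 46 (mod 62).
x ≡ 13 (mod 31), giving 2 solutions mod 62.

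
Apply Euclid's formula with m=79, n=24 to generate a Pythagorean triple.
(5665, 3792, 6817)

Euclid's formula: a = m² - n², b = 2mn, c = m² + n²
m = 79, n = 24
a = 79² - 24² = 6241 - 576 = 5665
b = 2 × 79 × 24 = 3792
c = 79² + 24² = 6241 + 576 = 6817
Verification: 5665² + 3792² = 32092225 + 14379264 = 46471489 = 6817² ✓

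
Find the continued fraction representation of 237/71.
[3; 2, 1, 23]

Euclidean algorithm steps:
237 = 3 × 71 + 24
71 = 2 × 24 + 23
24 = 1 × 23 + 1
23 = 23 × 1 + 0
Continued fraction: [3; 2, 1, 23]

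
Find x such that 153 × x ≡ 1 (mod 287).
272

gcd(153, 287) = 1, so the inverse exists.
Extended Euclidean algorithm on (287, 153):
287 = 1 × 153 + 134  ⟹  134 = (1)·287 + (-1)·153
153 = 1 × 134 + 19  ⟹  19 = (-1)·287 + (2)·153
134 = 7 × 19 + 1  ⟹  1 = (8)·287 + (-15)·153
So (-15)·153 ≡ 1 (mod 287), i.e. 153^(-1) ≡ -15 ≡ 272 (mod 287).
Check: 153 × 272 = 41616 ≡ 1 (mod 287)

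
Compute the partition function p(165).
172389800255

p(n) counts ways to write n as a sum of positive integers (order ignored).
Euler's pentagonal recurrence: p(k) = p(k-1) + p(k-2) - p(k-5) - p(k-7) + p(k-12) + p(k-15) - ... (offsets j(3j∓1)/2, signs ++--, p(0)=1, p(<0)=0).
DP table for k = 0..164: p(0)=1, p(1)=1, p(2)=2, p(3)=3, p(4)=5, p(5)=7, p(6)=11, p(7)=15, p(8)=22, p(9)=30, p(10)=42, p(11)=56, p(12)=77, p(13)=101, p(14)=135, p(15)=176, p(16)=231, p(17)=297, p(18)=385, p(19)=490, p(20)=627, p(21)=792, p(22)=1002, p(23)=1255, p(24)=1575, p(25)=1958, p(26)=2436, p(27)=3010, p(28)=3718, p(29)=4565, p(30)=5604, p(31)=6842, p(32)=8349, p(33)=10143, p(34)=12310, p(35)=14883, p(36)=17977, p(37)=21637, p(38)=26015, p(39)=31185, p(40)=37338, p(41)=44583, p(42)=53174, p(43)=63261, p(44)=75175, p(45)=89134, p(46)=105558, p(47)=124754, p(48)=147273, p(49)=173525, p(50)=204226, p(51)=239943, p(52)=281589, p(53)=329931, p(54)=386155, p(55)=451276, p(56)=526823, p(57)=614154, p(58)=715220, p(59)=831820, p(60)=966467, p(61)=1121505, p(62)=1300156, p(63)=1505499, p(64)=1741630, p(65)=2012558, p(66)=2323520, p(67)=2679689, p(68)=3087735, p(69)=3554345, p(70)=4087968, p(71)=4697205, p(72)=5392783, p(73)=6185689, p(74)=7089500, p(75)=8118264, p(76)=9289091, p(77)=10619863, p(78)=12132164, p(79)=13848650, p(80)=15796476, p(81)=18004327, p(82)=20506255, p(83)=23338469, p(84)=26543660, p(85)=30167357, p(86)=34262962, p(87)=38887673, p(88)=44108109, p(89)=49995925, p(90)=56634173, p(91)=64112359, p(92)=72533807, p(93)=82010177, p(94)=92669720, p(95)=104651419, p(96)=118114304, p(97)=133230930, p(98)=150198136, p(99)=169229875, p(100)=190569292, p(101)=214481126, p(102)=241265379, p(103)=271248950, p(104)=304801365, p(105)=342325709, p(106)=384276336, p(107)=431149389, p(108)=483502844, p(109)=541946240, p(110)=607163746, p(111)=679903203, p(112)=761002156, p(113)=851376628, p(114)=952050665, p(115)=1064144451, p(116)=1188908248, p(117)=1327710076, p(118)=1482074143, p(119)=1653668665, p(120)=1844349560, p(121)=2056148051, p(122)=2291320912, p(123)=2552338241, p(124)=2841940500, p(125)=3163127352, p(126)=3519222692, p(127)=3913864295, p(128)=4351078600, p(129)=4835271870, p(130)=5371315400, p(131)=5964539504, p(132)=6620830889, p(133)=7346629512, p(134)=8149040695, p(135)=9035836076, p(136)=10015581680, p(137)=11097645016, p(138)=12292341831, p(139)=13610949895, p(140)=15065878135, p(141)=16670689208, p(142)=18440293320, p(143)=20390982757, p(144)=22540654445, p(145)=24908858009, p(146)=27517052599, p(147)=30388671978, p(148)=33549419497, p(149)=37027355200, p(150)=40853235313, p(151)=45060624582, p(152)=49686288421, p(153)=54770336324, p(154)=60356673280, p(155)=66493182097, p(156)=73232243759, p(157)=80630964769, p(158)=88751778802, p(159)=97662728555, p(160)=107438159466, p(161)=118159068427, p(162)=129913904637, p(163)=142798995930, p(164)=156919475295.
Final step: p(165) = p(164) + p(163) - p(160) - p(158) + p(153) + p(150) - p(143) - p(139) + p(130) + p(125) - p(114) - p(108) + p(95) + p(88) - p(73) - p(65) + p(48) + p(39) - p(20) - p(10)
= 156919475295 + 142798995930 - 107438159466 - 88751778802 + 54770336324 + 40853235313 - 20390982757 - 13610949895 + 5371315400 + 3163127352 - 952050665 - 483502844 + 104651419 + 44108109 - 6185689 - 2012558 + 147273 + 31185 - 627 - 42
= 172389800255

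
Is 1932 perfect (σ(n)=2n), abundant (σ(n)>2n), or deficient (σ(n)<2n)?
abundant

Proper divisors of 1932: sum = 1 + 2 + 3 + 4 + 6 + 7 + 12 + 14 + ... + 322 + 483 + 644 + 966 (23 divisors) = 3444
Since 3444 > 1932, 1932 is abundant.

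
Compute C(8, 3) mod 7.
0

Using Lucas' theorem:
Write n=8 and k=3 in base 7:
n in base 7: [1, 1]
k in base 7: [0, 3]
C(8,3) mod 7 = ∏ C(n_i, k_i) mod 7
Digit binomials (mod 7): C(1,0) = 1; C(1,3) = 0 (k_i > n_i)
Product: 1 × 0 = 0 ≡ 0 (mod 7)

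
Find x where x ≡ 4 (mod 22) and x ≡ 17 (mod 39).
290

Using Chinese Remainder Theorem:
M = 22 × 39 = 858
M1 = 39, M2 = 22
y1 = 39^(-1) mod 22 = 13
y2 = 22^(-1) mod 39 = 16
x = (4×39×13 + 17×22×16) mod 858 = 290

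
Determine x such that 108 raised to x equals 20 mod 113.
33

Baby-step giant-step with step n = ⌈√113⌉ = 11.
Baby steps 108^j mod 113 (j:value) for j=0..10: 0:1, 1:108, 2:25, 3:101, 4:60, 5:39, 6:31, 7:71, 8:97, 9:80, 10:52.
Giant-step multiplier: 108^(-11) ≡ 108^(112-11) = 108^101 ≡ 103 (mod 113).
Giant steps γ_i = 20·103^i mod 113: γ_0=20, γ_1=26, γ_2=79, γ_3=1 (in table at j=0).
x = i·n + j = 3·11 + 0 = 33.
Check: 108^33 ≡ 20 (mod 113).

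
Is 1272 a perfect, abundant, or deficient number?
abundant

Proper divisors of 1272: sum = 1 + 2 + 3 + 4 + 6 + 8 + 12 + 24 + 53 + 106 + 159 + 212 + 318 + 424 + 636 = 1968
Since 1968 > 1272, 1272 is abundant.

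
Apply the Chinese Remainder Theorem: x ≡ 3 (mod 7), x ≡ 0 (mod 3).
3

Using Chinese Remainder Theorem:
M = 7 × 3 = 21
M1 = 3, M2 = 7
y1 = 3^(-1) mod 7 = 5
y2 = 7^(-1) mod 3 = 1
x = (3×3×5 + 0×7×1) mod 21 = 3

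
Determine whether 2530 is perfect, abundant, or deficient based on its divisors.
abundant

Proper divisors of 2530: sum = 1 + 2 + 5 + 10 + 11 + 22 + 23 + 46 + 55 + 110 + 115 + 230 + 253 + 506 + 1265 = 2654
Since 2654 > 2530, 2530 is abundant.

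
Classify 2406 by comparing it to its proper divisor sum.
abundant

Proper divisors of 2406: sum = 1 + 2 + 3 + 6 + 401 + 802 + 1203 = 2418
Since 2418 > 2406, 2406 is abundant.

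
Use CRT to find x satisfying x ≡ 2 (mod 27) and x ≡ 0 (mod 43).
731

Using Chinese Remainder Theorem:
M = 27 × 43 = 1161
M1 = 43, M2 = 27
y1 = 43^(-1) mod 27 = 22
y2 = 27^(-1) mod 43 = 8
x = (2×43×22 + 0×27×8) mod 1161 = 731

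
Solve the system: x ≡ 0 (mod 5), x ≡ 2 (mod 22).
90

Using Chinese Remainder Theorem:
M = 5 × 22 = 110
M1 = 22, M2 = 5
y1 = 22^(-1) mod 5 = 3
y2 = 5^(-1) mod 22 = 9
x = (0×22×3 + 2×5×9) mod 110 = 90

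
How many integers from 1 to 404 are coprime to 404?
200

404 = 2^2 × 101
φ(n) = n × ∏(1 - 1/p) for each prime p dividing n
φ(404) = 404 × (1 - 1/2) × (1 - 1/101) = 200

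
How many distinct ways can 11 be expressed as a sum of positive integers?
56

p(n) counts ways to write n as a sum of positive integers (order ignored).
Euler's pentagonal recurrence: p(k) = p(k-1) + p(k-2) - p(k-5) - p(k-7) + p(k-12) + p(k-15) - ... (offsets j(3j∓1)/2, signs ++--, p(0)=1, p(<0)=0).
DP table for k = 0..10: p(0)=1, p(1)=1, p(2)=2, p(3)=3, p(4)=5, p(5)=7, p(6)=11, p(7)=15, p(8)=22, p(9)=30, p(10)=42.
Final step: p(11) = p(10) + p(9) - p(6) - p(4)
= 42 + 30 - 11 - 5
= 56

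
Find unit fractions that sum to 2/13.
1/7 + 1/91

Greedy algorithm:
2/13: ceiling(13/2) = 7, use 1/7
1/91: ceiling(91/1) = 91, use 1/91
Result: 2/13 = 1/7 + 1/91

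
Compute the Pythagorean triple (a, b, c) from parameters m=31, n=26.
(285, 1612, 1637)

Euclid's formula: a = m² - n², b = 2mn, c = m² + n²
m = 31, n = 26
a = 31² - 26² = 961 - 676 = 285
b = 2 × 31 × 26 = 1612
c = 31² + 26² = 961 + 676 = 1637
Verification: 285² + 1612² = 81225 + 2598544 = 2679769 = 1637² ✓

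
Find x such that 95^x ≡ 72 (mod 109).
29

Baby-step giant-step with step n = ⌈√109⌉ = 11.
Baby steps 95^j mod 109 (j:value) for j=0..10: 0:1, 1:95, 2:87, 3:90, 4:48, 5:91, 6:34, 7:69, 8:15, 9:8, 10:106.
Giant-step multiplier: 95^(-11) ≡ 95^(108-11) = 95^97 ≡ 13 (mod 109).
Giant steps γ_i = 72·13^i mod 109: γ_0=72, γ_1=64, γ_2=69 (in table at j=7).
x = i·n + j = 2·11 + 7 = 29.
Check: 95^29 ≡ 72 (mod 109).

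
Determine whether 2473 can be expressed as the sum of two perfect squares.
13² + 48² (a=13, b=48)

Factorization: 2473 = 2473
By Fermat: n is sum of two squares iff every prime p ≡ 3 (mod 4) appears to even power.
All primes ≡ 3 (mod 4) appear to even power.
Search a = 0, 1, 2, … for 2473 - a² a perfect square: first hit at a = 13: 2473 - 169 = 2304 = 48².
2473 = 13² + 48² = 169 + 2304 ✓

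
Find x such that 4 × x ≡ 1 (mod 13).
10

gcd(4, 13) = 1, so the inverse exists.
Extended Euclidean algorithm on (13, 4):
13 = 3 × 4 + 1  ⟹  1 = (1)·13 + (-3)·4
So (-3)·4 ≡ 1 (mod 13), i.e. 4^(-1) ≡ -3 ≡ 10 (mod 13).
Check: 4 × 10 = 40 ≡ 1 (mod 13)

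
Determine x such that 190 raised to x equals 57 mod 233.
205

Baby-step giant-step with step n = ⌈√233⌉ = 16.
Baby steps 190^j mod 233 (j:value) for j=0..15: 0:1, 1:190, 2:218, 3:179, 4:225, 5:111, 6:120, 7:199, 8:64, 9:44, 10:205, 11:39, 12:187, 13:114, 14:224, 15:154.
Giant-step multiplier: 190^(-16) ≡ 190^(232-16) = 190^216 ≡ 126 (mod 233).
Giant steps γ_i = 57·126^i mod 233: γ_0=57, γ_1=192, γ_2=193, γ_3=86, γ_4=118, γ_5=189, γ_6=48, γ_7=223, γ_8=138, γ_9=146, γ_10=222, γ_11=12, γ_12=114 (in table at j=13).
x = i·n + j = 12·16 + 13 = 205.
Check: 190^205 ≡ 57 (mod 233).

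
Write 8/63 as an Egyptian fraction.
1/8 + 1/504

Greedy algorithm:
8/63: ceiling(63/8) = 8, use 1/8
1/504: ceiling(504/1) = 504, use 1/504
Result: 8/63 = 1/8 + 1/504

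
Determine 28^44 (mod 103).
17

Repeated squaring. Binary of 44 = 101100.
28^1 ≡ 28 (mod 103); 28^2 ≡ 63 (mod 103); 28^4 ≡ 55 (mod 103); 28^8 ≡ 38 (mod 103); 28^16 ≡ 2 (mod 103); 28^32 ≡ 4 (mod 103)
28^44 = 28^4 × 28^8 × 28^32 ≡ 17 (mod 103)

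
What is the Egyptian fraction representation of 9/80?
1/9 + 1/720

Greedy algorithm:
9/80: ceiling(80/9) = 9, use 1/9
1/720: ceiling(720/1) = 720, use 1/720
Result: 9/80 = 1/9 + 1/720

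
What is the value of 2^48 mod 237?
196

Repeated squaring. Binary of 48 = 110000.
2^1 ≡ 2 (mod 237); 2^2 ≡ 4 (mod 237); 2^4 ≡ 16 (mod 237); 2^8 ≡ 19 (mod 237); 2^16 ≡ 124 (mod 237); 2^32 ≡ 208 (mod 237)
2^48 = 2^16 × 2^32 ≡ 196 (mod 237)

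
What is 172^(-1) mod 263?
26

gcd(172, 263) = 1, so the inverse exists.
Extended Euclidean algorithm on (263, 172):
263 = 1 × 172 + 91  ⟹  91 = (1)·263 + (-1)·172
172 = 1 × 91 + 81  ⟹  81 = (-1)·263 + (2)·172
91 = 1 × 81 + 10  ⟹  10 = (2)·263 + (-3)·172
81 = 8 × 10 + 1  ⟹  1 = (-17)·263 + (26)·172
So (26)·172 ≡ 1 (mod 263), i.e. 172^(-1) ≡ 26 (mod 263).
Check: 172 × 26 = 4472 ≡ 1 (mod 263)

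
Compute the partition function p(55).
451276

p(n) counts ways to write n as a sum of positive integers (order ignored).
Euler's pentagonal recurrence: p(k) = p(k-1) + p(k-2) - p(k-5) - p(k-7) + p(k-12) + p(k-15) - ... (offsets j(3j∓1)/2, signs ++--, p(0)=1, p(<0)=0).
DP table for k = 0..54: p(0)=1, p(1)=1, p(2)=2, p(3)=3, p(4)=5, p(5)=7, p(6)=11, p(7)=15, p(8)=22, p(9)=30, p(10)=42, p(11)=56, p(12)=77, p(13)=101, p(14)=135, p(15)=176, p(16)=231, p(17)=297, p(18)=385, p(19)=490, p(20)=627, p(21)=792, p(22)=1002, p(23)=1255, p(24)=1575, p(25)=1958, p(26)=2436, p(27)=3010, p(28)=3718, p(29)=4565, p(30)=5604, p(31)=6842, p(32)=8349, p(33)=10143, p(34)=12310, p(35)=14883, p(36)=17977, p(37)=21637, p(38)=26015, p(39)=31185, p(40)=37338, p(41)=44583, p(42)=53174, p(43)=63261, p(44)=75175, p(45)=89134, p(46)=105558, p(47)=124754, p(48)=147273, p(49)=173525, p(50)=204226, p(51)=239943, p(52)=281589, p(53)=329931, p(54)=386155.
Final step: p(55) = p(54) + p(53) - p(50) - p(48) + p(43) + p(40) - p(33) - p(29) + p(20) + p(15) - p(4)
= 386155 + 329931 - 204226 - 147273 + 63261 + 37338 - 10143 - 4565 + 627 + 176 - 5
= 451276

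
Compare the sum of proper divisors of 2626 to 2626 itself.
deficient

Proper divisors of 2626: sum = 1 + 2 + 13 + 26 + 101 + 202 + 1313 = 1658
Since 1658 < 2626, 2626 is deficient.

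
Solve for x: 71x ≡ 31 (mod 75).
x ≡ 11 (mod 75)

gcd(71, 75) = 1, which divides 31, so solutions exist.
Find 71^(-1) mod 75 by the extended Euclidean algorithm:
75 = 1 × 71 + 4  ⟹  4 = (1)·75 + (-1)·71
71 = 17 × 4 + 3  ⟹  3 = (-17)·75 + (18)·71
4 = 1 × 3 + 1  ⟹  1 = (18)·75 + (-19)·71
So (-19)·71 ≡ 1 (mod 75), i.e. 71^(-1) ≡ -19 ≡ 56 (mod 75).
x ≡ 56 × 31 = 1736 ≡ 11 (mod 75).
Check: 71 × 11 = 781 ≡ 31 (mod 75).
Unique solution: x ≡ 11 (mod 75)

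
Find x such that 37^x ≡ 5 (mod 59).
56

Baby-step giant-step with step n = ⌈√59⌉ = 8.
Baby steps 37^j mod 59 (j:value) for j=0..7: 0:1, 1:37, 2:12, 3:31, 4:26, 5:18, 6:17, 7:39.
Giant-step multiplier: 37^(-8) ≡ 37^(58-8) = 37^50 ≡ 35 (mod 59).
Giant steps γ_i = 5·35^i mod 59: γ_0=5, γ_1=57, γ_2=48, γ_3=28, γ_4=36, γ_5=21, γ_6=27, γ_7=1 (in table at j=0).
x = i·n + j = 7·8 + 0 = 56.
Check: 37^56 ≡ 5 (mod 59).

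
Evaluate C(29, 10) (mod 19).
1

Using Lucas' theorem:
Write n=29 and k=10 in base 19:
n in base 19: [1, 10]
k in base 19: [0, 10]
C(29,10) mod 19 = ∏ C(n_i, k_i) mod 19
Digit binomials (mod 19): C(1,0) = 1; C(10,10) = 1
Product: 1 × 1 = 1 ≡ 1 (mod 19)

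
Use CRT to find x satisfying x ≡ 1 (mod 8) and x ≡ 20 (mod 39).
137

Using Chinese Remainder Theorem:
M = 8 × 39 = 312
M1 = 39, M2 = 8
y1 = 39^(-1) mod 8 = 7
y2 = 8^(-1) mod 39 = 5
x = (1×39×7 + 20×8×5) mod 312 = 137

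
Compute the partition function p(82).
20506255

p(n) counts ways to write n as a sum of positive integers (order ignored).
Euler's pentagonal recurrence: p(k) = p(k-1) + p(k-2) - p(k-5) - p(k-7) + p(k-12) + p(k-15) - ... (offsets j(3j∓1)/2, signs ++--, p(0)=1, p(<0)=0).
DP table for k = 0..81: p(0)=1, p(1)=1, p(2)=2, p(3)=3, p(4)=5, p(5)=7, p(6)=11, p(7)=15, p(8)=22, p(9)=30, p(10)=42, p(11)=56, p(12)=77, p(13)=101, p(14)=135, p(15)=176, p(16)=231, p(17)=297, p(18)=385, p(19)=490, p(20)=627, p(21)=792, p(22)=1002, p(23)=1255, p(24)=1575, p(25)=1958, p(26)=2436, p(27)=3010, p(28)=3718, p(29)=4565, p(30)=5604, p(31)=6842, p(32)=8349, p(33)=10143, p(34)=12310, p(35)=14883, p(36)=17977, p(37)=21637, p(38)=26015, p(39)=31185, p(40)=37338, p(41)=44583, p(42)=53174, p(43)=63261, p(44)=75175, p(45)=89134, p(46)=105558, p(47)=124754, p(48)=147273, p(49)=173525, p(50)=204226, p(51)=239943, p(52)=281589, p(53)=329931, p(54)=386155, p(55)=451276, p(56)=526823, p(57)=614154, p(58)=715220, p(59)=831820, p(60)=966467, p(61)=1121505, p(62)=1300156, p(63)=1505499, p(64)=1741630, p(65)=2012558, p(66)=2323520, p(67)=2679689, p(68)=3087735, p(69)=3554345, p(70)=4087968, p(71)=4697205, p(72)=5392783, p(73)=6185689, p(74)=7089500, p(75)=8118264, p(76)=9289091, p(77)=10619863, p(78)=12132164, p(79)=13848650, p(80)=15796476, p(81)=18004327.
Final step: p(82) = p(81) + p(80) - p(77) - p(75) + p(70) + p(67) - p(60) - p(56) + p(47) + p(42) - p(31) - p(25) + p(12) + p(5)
= 18004327 + 15796476 - 10619863 - 8118264 + 4087968 + 2679689 - 966467 - 526823 + 124754 + 53174 - 6842 - 1958 + 77 + 7
= 20506255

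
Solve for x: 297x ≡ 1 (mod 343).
82

gcd(297, 343) = 1, so the inverse exists.
Extended Euclidean algorithm on (343, 297):
343 = 1 × 297 + 46  ⟹  46 = (1)·343 + (-1)·297
297 = 6 × 46 + 21  ⟹  21 = (-6)·343 + (7)·297
46 = 2 × 21 + 4  ⟹  4 = (13)·343 + (-15)·297
21 = 5 × 4 + 1  ⟹  1 = (-71)·343 + (82)·297
So (82)·297 ≡ 1 (mod 343), i.e. 297^(-1) ≡ 82 (mod 343).
Check: 297 × 82 = 24354 ≡ 1 (mod 343)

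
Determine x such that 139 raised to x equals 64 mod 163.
120

Baby-step giant-step with step n = ⌈√163⌉ = 13.
Baby steps 139^j mod 163 (j:value) for j=0..12: 0:1, 1:139, 2:87, 3:31, 4:71, 5:89, 6:146, 7:82, 8:151, 9:125, 10:97, 11:117, 12:126.
Giant-step multiplier: 139^(-13) ≡ 139^(162-13) = 139^149 ≡ 67 (mod 163).
Giant steps γ_i = 64·67^i mod 163: γ_0=64, γ_1=50, γ_2=90, γ_3=162, γ_4=96, γ_5=75, γ_6=135, γ_7=80, γ_8=144, γ_9=31 (in table at j=3).
x = i·n + j = 9·13 + 3 = 120.
Check: 139^120 ≡ 64 (mod 163).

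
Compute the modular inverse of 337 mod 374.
283

gcd(337, 374) = 1, so the inverse exists.
Extended Euclidean algorithm on (374, 337):
374 = 1 × 337 + 37  ⟹  37 = (1)·374 + (-1)·337
337 = 9 × 37 + 4  ⟹  4 = (-9)·374 + (10)·337
37 = 9 × 4 + 1  ⟹  1 = (82)·374 + (-91)·337
So (-91)·337 ≡ 1 (mod 374), i.e. 337^(-1) ≡ -91 ≡ 283 (mod 374).
Check: 337 × 283 = 95371 ≡ 1 (mod 374)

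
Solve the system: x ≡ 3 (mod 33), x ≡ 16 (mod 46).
1488

Using Chinese Remainder Theorem:
M = 33 × 46 = 1518
M1 = 46, M2 = 33
y1 = 46^(-1) mod 33 = 28
y2 = 33^(-1) mod 46 = 7
x = (3×46×28 + 16×33×7) mod 1518 = 1488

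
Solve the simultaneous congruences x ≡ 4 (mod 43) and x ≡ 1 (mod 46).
47

Using Chinese Remainder Theorem:
M = 43 × 46 = 1978
M1 = 46, M2 = 43
y1 = 46^(-1) mod 43 = 29
y2 = 43^(-1) mod 46 = 15
x = (4×46×29 + 1×43×15) mod 1978 = 47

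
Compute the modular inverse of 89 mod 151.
56

gcd(89, 151) = 1, so the inverse exists.
Extended Euclidean algorithm on (151, 89):
151 = 1 × 89 + 62  ⟹  62 = (1)·151 + (-1)·89
89 = 1 × 62 + 27  ⟹  27 = (-1)·151 + (2)·89
62 = 2 × 27 + 8  ⟹  8 = (3)·151 + (-5)·89
27 = 3 × 8 + 3  ⟹  3 = (-10)·151 + (17)·89
8 = 2 × 3 + 2  ⟹  2 = (23)·151 + (-39)·89
3 = 1 × 2 + 1  ⟹  1 = (-33)·151 + (56)·89
So (56)·89 ≡ 1 (mod 151), i.e. 89^(-1) ≡ 56 (mod 151).
Check: 89 × 56 = 4984 ≡ 1 (mod 151)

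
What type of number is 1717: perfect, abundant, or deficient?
deficient

Proper divisors of 1717: sum = 1 + 17 + 101 = 119
Since 119 < 1717, 1717 is deficient.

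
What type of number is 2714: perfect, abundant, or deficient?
deficient

Proper divisors of 2714: sum = 1 + 2 + 23 + 46 + 59 + 118 + 1357 = 1606
Since 1606 < 2714, 2714 is deficient.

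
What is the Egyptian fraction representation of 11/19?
1/2 + 1/13 + 1/494

Greedy algorithm:
11/19: ceiling(19/11) = 2, use 1/2
3/38: ceiling(38/3) = 13, use 1/13
1/494: ceiling(494/1) = 494, use 1/494
Result: 11/19 = 1/2 + 1/13 + 1/494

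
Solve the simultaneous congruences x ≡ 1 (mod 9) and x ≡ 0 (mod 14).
28

Using Chinese Remainder Theorem:
M = 9 × 14 = 126
M1 = 14, M2 = 9
y1 = 14^(-1) mod 9 = 2
y2 = 9^(-1) mod 14 = 11
x = (1×14×2 + 0×9×11) mod 126 = 28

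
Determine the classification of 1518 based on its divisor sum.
abundant

Proper divisors of 1518: sum = 1 + 2 + 3 + 6 + 11 + 22 + 23 + 33 + 46 + 66 + 69 + 138 + 253 + 506 + 759 = 1938
Since 1938 > 1518, 1518 is abundant.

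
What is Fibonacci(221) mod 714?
107

Matrix identity: Q^n = [[F_(n+1), F_n], [F_n, F_(n-1)]] with Q = [[1,1],[1,0]].
n = 221 = 11011101₂. Square-and-multiply, entries mod 714:
Q^1 = [[1,1],[1,0]]
Q^3 = (Q^1)²·Q = [[3,2],[2,1]]
Q^6 = (Q^3)² = [[13,8],[8,5]]
Q^13 = (Q^6)²·Q = [[377,233],[233,144]]
Q^27 = (Q^13)²·Q = [[81,68],[68,13]]
Q^55 = (Q^27)²·Q = [[441,475],[475,680]]
Q^110 = (Q^55)² = [[274,545],[545,443]]
Q^221 = (Q^110)²·Q = [[314,107],[107,207]]
F_221 mod 714 = Q^221[0][1] = 107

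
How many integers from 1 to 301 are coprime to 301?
252

301 = 7 × 43
φ(n) = n × ∏(1 - 1/p) for each prime p dividing n
φ(301) = 301 × (1 - 1/7) × (1 - 1/43) = 252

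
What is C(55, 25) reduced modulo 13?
0

Using Lucas' theorem:
Write n=55 and k=25 in base 13:
n in base 13: [4, 3]
k in base 13: [1, 12]
C(55,25) mod 13 = ∏ C(n_i, k_i) mod 13
Digit binomials (mod 13): C(4,1) = 4; C(3,12) = 0 (k_i > n_i)
Product: 4 × 0 = 0 ≡ 0 (mod 13)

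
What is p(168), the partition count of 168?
228204732751

p(n) counts ways to write n as a sum of positive integers (order ignored).
Euler's pentagonal recurrence: p(k) = p(k-1) + p(k-2) - p(k-5) - p(k-7) + p(k-12) + p(k-15) - ... (offsets j(3j∓1)/2, signs ++--, p(0)=1, p(<0)=0).
DP table for k = 0..167: p(0)=1, p(1)=1, p(2)=2, p(3)=3, p(4)=5, p(5)=7, p(6)=11, p(7)=15, p(8)=22, p(9)=30, p(10)=42, p(11)=56, p(12)=77, p(13)=101, p(14)=135, p(15)=176, p(16)=231, p(17)=297, p(18)=385, p(19)=490, p(20)=627, p(21)=792, p(22)=1002, p(23)=1255, p(24)=1575, p(25)=1958, p(26)=2436, p(27)=3010, p(28)=3718, p(29)=4565, p(30)=5604, p(31)=6842, p(32)=8349, p(33)=10143, p(34)=12310, p(35)=14883, p(36)=17977, p(37)=21637, p(38)=26015, p(39)=31185, p(40)=37338, p(41)=44583, p(42)=53174, p(43)=63261, p(44)=75175, p(45)=89134, p(46)=105558, p(47)=124754, p(48)=147273, p(49)=173525, p(50)=204226, p(51)=239943, p(52)=281589, p(53)=329931, p(54)=386155, p(55)=451276, p(56)=526823, p(57)=614154, p(58)=715220, p(59)=831820, p(60)=966467, p(61)=1121505, p(62)=1300156, p(63)=1505499, p(64)=1741630, p(65)=2012558, p(66)=2323520, p(67)=2679689, p(68)=3087735, p(69)=3554345, p(70)=4087968, p(71)=4697205, p(72)=5392783, p(73)=6185689, p(74)=7089500, p(75)=8118264, p(76)=9289091, p(77)=10619863, p(78)=12132164, p(79)=13848650, p(80)=15796476, p(81)=18004327, p(82)=20506255, p(83)=23338469, p(84)=26543660, p(85)=30167357, p(86)=34262962, p(87)=38887673, p(88)=44108109, p(89)=49995925, p(90)=56634173, p(91)=64112359, p(92)=72533807, p(93)=82010177, p(94)=92669720, p(95)=104651419, p(96)=118114304, p(97)=133230930, p(98)=150198136, p(99)=169229875, p(100)=190569292, p(101)=214481126, p(102)=241265379, p(103)=271248950, p(104)=304801365, p(105)=342325709, p(106)=384276336, p(107)=431149389, p(108)=483502844, p(109)=541946240, p(110)=607163746, p(111)=679903203, p(112)=761002156, p(113)=851376628, p(114)=952050665, p(115)=1064144451, p(116)=1188908248, p(117)=1327710076, p(118)=1482074143, p(119)=1653668665, p(120)=1844349560, p(121)=2056148051, p(122)=2291320912, p(123)=2552338241, p(124)=2841940500, p(125)=3163127352, p(126)=3519222692, p(127)=3913864295, p(128)=4351078600, p(129)=4835271870, p(130)=5371315400, p(131)=5964539504, p(132)=6620830889, p(133)=7346629512, p(134)=8149040695, p(135)=9035836076, p(136)=10015581680, p(137)=11097645016, p(138)=12292341831, p(139)=13610949895, p(140)=15065878135, p(141)=16670689208, p(142)=18440293320, p(143)=20390982757, p(144)=22540654445, p(145)=24908858009, p(146)=27517052599, p(147)=30388671978, p(148)=33549419497, p(149)=37027355200, p(150)=40853235313, p(151)=45060624582, p(152)=49686288421, p(153)=54770336324, p(154)=60356673280, p(155)=66493182097, p(156)=73232243759, p(157)=80630964769, p(158)=88751778802, p(159)=97662728555, p(160)=107438159466, p(161)=118159068427, p(162)=129913904637, p(163)=142798995930, p(164)=156919475295, p(165)=172389800255, p(166)=189334822579, p(167)=207890420102.
Final step: p(168) = p(167) + p(166) - p(163) - p(161) + p(156) + p(153) - p(146) - p(142) + p(133) + p(128) - p(117) - p(111) + p(98) + p(91) - p(76) - p(68) + p(51) + p(42) - p(23) - p(13)
= 207890420102 + 189334822579 - 142798995930 - 118159068427 + 73232243759 + 54770336324 - 27517052599 - 18440293320 + 7346629512 + 4351078600 - 1327710076 - 679903203 + 150198136 + 64112359 - 9289091 - 3087735 + 239943 + 53174 - 1255 - 101
= 228204732751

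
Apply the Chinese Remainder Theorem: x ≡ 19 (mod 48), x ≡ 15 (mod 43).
1219

Using Chinese Remainder Theorem:
M = 48 × 43 = 2064
M1 = 43, M2 = 48
y1 = 43^(-1) mod 48 = 19
y2 = 48^(-1) mod 43 = 26
x = (19×43×19 + 15×48×26) mod 2064 = 1219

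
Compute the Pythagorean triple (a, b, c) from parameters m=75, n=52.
(2921, 7800, 8329)

Euclid's formula: a = m² - n², b = 2mn, c = m² + n²
m = 75, n = 52
a = 75² - 52² = 5625 - 2704 = 2921
b = 2 × 75 × 52 = 7800
c = 75² + 52² = 5625 + 2704 = 8329
Verification: 2921² + 7800² = 8532241 + 60840000 = 69372241 = 8329² ✓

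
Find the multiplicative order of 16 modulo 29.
7

29 is prime, so ord(16) divides φ(29) = 28.
Divisors of 28: 1, 2, 4, 7, 14, 28.
Repeated squaring: 16^1 ≡ 16, 16^2 ≡ 24, 16^4 ≡ 25, 16^8 ≡ 16, 16^16 ≡ 24 (mod 29).
Test 16^d mod 29 for each divisor d in increasing order:
16^1 ≡ 16
16^2 ≡ 24
16^4 ≡ 25
16^7 = 16^4·16^2·16^1 ≡ 1  ← first divisor giving 1
The order is 7.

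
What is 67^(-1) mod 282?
181

gcd(67, 282) = 1, so the inverse exists.
Extended Euclidean algorithm on (282, 67):
282 = 4 × 67 + 14  ⟹  14 = (1)·282 + (-4)·67
67 = 4 × 14 + 11  ⟹  11 = (-4)·282 + (17)·67
14 = 1 × 11 + 3  ⟹  3 = (5)·282 + (-21)·67
11 = 3 × 3 + 2  ⟹  2 = (-19)·282 + (80)·67
3 = 1 × 2 + 1  ⟹  1 = (24)·282 + (-101)·67
So (-101)·67 ≡ 1 (mod 282), i.e. 67^(-1) ≡ -101 ≡ 181 (mod 282).
Check: 67 × 181 = 12127 ≡ 1 (mod 282)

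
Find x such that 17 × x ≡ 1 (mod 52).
49

gcd(17, 52) = 1, so the inverse exists.
Extended Euclidean algorithm on (52, 17):
52 = 3 × 17 + 1  ⟹  1 = (1)·52 + (-3)·17
So (-3)·17 ≡ 1 (mod 52), i.e. 17^(-1) ≡ -3 ≡ 49 (mod 52).
Check: 17 × 49 = 833 ≡ 1 (mod 52)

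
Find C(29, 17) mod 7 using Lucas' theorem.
0

Using Lucas' theorem:
Write n=29 and k=17 in base 7:
n in base 7: [4, 1]
k in base 7: [2, 3]
C(29,17) mod 7 = ∏ C(n_i, k_i) mod 7
Digit binomials (mod 7): C(4,2) = 6; C(1,3) = 0 (k_i > n_i)
Product: 6 × 0 = 0 ≡ 0 (mod 7)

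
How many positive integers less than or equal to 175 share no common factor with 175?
120

175 = 5^2 × 7
φ(n) = n × ∏(1 - 1/p) for each prime p dividing n
φ(175) = 175 × (1 - 1/5) × (1 - 1/7) = 120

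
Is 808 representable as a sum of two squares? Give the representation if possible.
18² + 22² (a=18, b=22)

Factorization: 808 = 2^3 × 101
By Fermat: n is sum of two squares iff every prime p ≡ 3 (mod 4) appears to even power.
All primes ≡ 3 (mod 4) appear to even power.
Search a = 0, 1, 2, … for 808 - a² a perfect square: first hit at a = 18: 808 - 324 = 484 = 22².
808 = 18² + 22² = 324 + 484 ✓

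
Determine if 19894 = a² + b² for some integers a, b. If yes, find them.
Not possible

Factorization: 19894 = 2 × 7^3 × 29
By Fermat: n is sum of two squares iff every prime p ≡ 3 (mod 4) appears to even power.
Prime(s) ≡ 3 (mod 4) with odd exponent: [(7, 3)]
Therefore 19894 cannot be expressed as a² + b².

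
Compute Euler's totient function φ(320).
128

320 = 2^6 × 5
φ(n) = n × ∏(1 - 1/p) for each prime p dividing n
φ(320) = 320 × (1 - 1/2) × (1 - 1/5) = 128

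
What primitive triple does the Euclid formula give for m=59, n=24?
(2905, 2832, 4057)

Euclid's formula: a = m² - n², b = 2mn, c = m² + n²
m = 59, n = 24
a = 59² - 24² = 3481 - 576 = 2905
b = 2 × 59 × 24 = 2832
c = 59² + 24² = 3481 + 576 = 4057
Verification: 2905² + 2832² = 8439025 + 8020224 = 16459249 = 4057² ✓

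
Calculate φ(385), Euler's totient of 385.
240

385 = 5 × 7 × 11
φ(n) = n × ∏(1 - 1/p) for each prime p dividing n
φ(385) = 385 × (1 - 1/5) × (1 - 1/7) × (1 - 1/11) = 240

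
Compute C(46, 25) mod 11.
0

Using Lucas' theorem:
Write n=46 and k=25 in base 11:
n in base 11: [4, 2]
k in base 11: [2, 3]
C(46,25) mod 11 = ∏ C(n_i, k_i) mod 11
Digit binomials (mod 11): C(4,2) = 6; C(2,3) = 0 (k_i > n_i)
Product: 6 × 0 = 0 ≡ 0 (mod 11)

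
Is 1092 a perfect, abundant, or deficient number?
abundant

Proper divisors of 1092: sum = 1 + 2 + 3 + 4 + 6 + 7 + 12 + 13 + ... + 182 + 273 + 364 + 546 (23 divisors) = 2044
Since 2044 > 1092, 1092 is abundant.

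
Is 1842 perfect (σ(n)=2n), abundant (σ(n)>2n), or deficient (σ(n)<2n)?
abundant

Proper divisors of 1842: sum = 1 + 2 + 3 + 6 + 307 + 614 + 921 = 1854
Since 1854 > 1842, 1842 is abundant.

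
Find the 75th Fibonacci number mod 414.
182

Matrix identity: Q^n = [[F_(n+1), F_n], [F_n, F_(n-1)]] with Q = [[1,1],[1,0]].
n = 75 = 1001011₂. Square-and-multiply, entries mod 414:
Q^1 = [[1,1],[1,0]]
Q^2 = (Q^1)² = [[2,1],[1,1]]
Q^4 = (Q^2)² = [[5,3],[3,2]]
Q^9 = (Q^4)²·Q = [[55,34],[34,21]]
Q^18 = (Q^9)² = [[41,100],[100,355]]
Q^37 = (Q^18)²·Q = [[359,89],[89,270]]
Q^75 = (Q^37)²·Q = [[273,182],[182,91]]
F_75 mod 414 = Q^75[0][1] = 182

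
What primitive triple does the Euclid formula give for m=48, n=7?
(2255, 672, 2353)

Euclid's formula: a = m² - n², b = 2mn, c = m² + n²
m = 48, n = 7
a = 48² - 7² = 2304 - 49 = 2255
b = 2 × 48 × 7 = 672
c = 48² + 7² = 2304 + 49 = 2353
Verification: 2255² + 672² = 5085025 + 451584 = 5536609 = 2353² ✓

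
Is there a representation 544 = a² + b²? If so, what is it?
12² + 20² (a=12, b=20)

Factorization: 544 = 2^5 × 17
By Fermat: n is sum of two squares iff every prime p ≡ 3 (mod 4) appears to even power.
All primes ≡ 3 (mod 4) appear to even power.
Search a = 0, 1, 2, … for 544 - a² a perfect square: first hit at a = 12: 544 - 144 = 400 = 20².
544 = 12² + 20² = 144 + 400 ✓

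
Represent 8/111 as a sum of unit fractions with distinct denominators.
1/14 + 1/1554

Greedy algorithm:
8/111: ceiling(111/8) = 14, use 1/14
1/1554: ceiling(1554/1) = 1554, use 1/1554
Result: 8/111 = 1/14 + 1/1554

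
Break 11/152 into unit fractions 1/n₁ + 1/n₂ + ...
1/14 + 1/1064

Greedy algorithm:
11/152: ceiling(152/11) = 14, use 1/14
1/1064: ceiling(1064/1) = 1064, use 1/1064
Result: 11/152 = 1/14 + 1/1064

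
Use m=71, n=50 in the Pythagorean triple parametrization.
(2541, 7100, 7541)

Euclid's formula: a = m² - n², b = 2mn, c = m² + n²
m = 71, n = 50
a = 71² - 50² = 5041 - 2500 = 2541
b = 2 × 71 × 50 = 7100
c = 71² + 50² = 5041 + 2500 = 7541
Verification: 2541² + 7100² = 6456681 + 50410000 = 56866681 = 7541² ✓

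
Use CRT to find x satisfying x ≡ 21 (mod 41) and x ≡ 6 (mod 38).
1374

Using Chinese Remainder Theorem:
M = 41 × 38 = 1558
M1 = 38, M2 = 41
y1 = 38^(-1) mod 41 = 27
y2 = 41^(-1) mod 38 = 13
x = (21×38×27 + 6×41×13) mod 1558 = 1374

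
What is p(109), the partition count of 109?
541946240

p(n) counts ways to write n as a sum of positive integers (order ignored).
Euler's pentagonal recurrence: p(k) = p(k-1) + p(k-2) - p(k-5) - p(k-7) + p(k-12) + p(k-15) - ... (offsets j(3j∓1)/2, signs ++--, p(0)=1, p(<0)=0).
DP table for k = 0..108: p(0)=1, p(1)=1, p(2)=2, p(3)=3, p(4)=5, p(5)=7, p(6)=11, p(7)=15, p(8)=22, p(9)=30, p(10)=42, p(11)=56, p(12)=77, p(13)=101, p(14)=135, p(15)=176, p(16)=231, p(17)=297, p(18)=385, p(19)=490, p(20)=627, p(21)=792, p(22)=1002, p(23)=1255, p(24)=1575, p(25)=1958, p(26)=2436, p(27)=3010, p(28)=3718, p(29)=4565, p(30)=5604, p(31)=6842, p(32)=8349, p(33)=10143, p(34)=12310, p(35)=14883, p(36)=17977, p(37)=21637, p(38)=26015, p(39)=31185, p(40)=37338, p(41)=44583, p(42)=53174, p(43)=63261, p(44)=75175, p(45)=89134, p(46)=105558, p(47)=124754, p(48)=147273, p(49)=173525, p(50)=204226, p(51)=239943, p(52)=281589, p(53)=329931, p(54)=386155, p(55)=451276, p(56)=526823, p(57)=614154, p(58)=715220, p(59)=831820, p(60)=966467, p(61)=1121505, p(62)=1300156, p(63)=1505499, p(64)=1741630, p(65)=2012558, p(66)=2323520, p(67)=2679689, p(68)=3087735, p(69)=3554345, p(70)=4087968, p(71)=4697205, p(72)=5392783, p(73)=6185689, p(74)=7089500, p(75)=8118264, p(76)=9289091, p(77)=10619863, p(78)=12132164, p(79)=13848650, p(80)=15796476, p(81)=18004327, p(82)=20506255, p(83)=23338469, p(84)=26543660, p(85)=30167357, p(86)=34262962, p(87)=38887673, p(88)=44108109, p(89)=49995925, p(90)=56634173, p(91)=64112359, p(92)=72533807, p(93)=82010177, p(94)=92669720, p(95)=104651419, p(96)=118114304, p(97)=133230930, p(98)=150198136, p(99)=169229875, p(100)=190569292, p(101)=214481126, p(102)=241265379, p(103)=271248950, p(104)=304801365, p(105)=342325709, p(106)=384276336, p(107)=431149389, p(108)=483502844.
Final step: p(109) = p(108) + p(107) - p(104) - p(102) + p(97) + p(94) - p(87) - p(83) + p(74) + p(69) - p(58) - p(52) + p(39) + p(32) - p(17) - p(9)
= 483502844 + 431149389 - 304801365 - 241265379 + 133230930 + 92669720 - 38887673 - 23338469 + 7089500 + 3554345 - 715220 - 281589 + 31185 + 8349 - 297 - 30
= 541946240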